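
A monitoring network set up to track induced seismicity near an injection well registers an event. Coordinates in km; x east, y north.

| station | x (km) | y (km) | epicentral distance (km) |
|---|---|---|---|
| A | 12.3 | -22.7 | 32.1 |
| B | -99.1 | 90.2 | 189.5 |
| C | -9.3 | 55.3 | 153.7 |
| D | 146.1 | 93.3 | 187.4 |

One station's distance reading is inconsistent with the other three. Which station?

C

Solve using three stations at a time. Using A, B, D (subtract circle equations pairwise → linear system) gives (x, y) ≈ (26.9, -51.3).
Distances from that point to each station vs reported:
  A: calculated 32.2 vs reported 32.1 → residual 0.1 km
  B: calculated 189.5 vs reported 189.5 → residual 0.0 km
  C: calculated 112.6 vs reported 153.7 → residual 41.1 km
  D: calculated 187.4 vs reported 187.4 → residual 0.0 km
A, B, D are mutually consistent (residuals ≈ 0); C is off by 41.1 km.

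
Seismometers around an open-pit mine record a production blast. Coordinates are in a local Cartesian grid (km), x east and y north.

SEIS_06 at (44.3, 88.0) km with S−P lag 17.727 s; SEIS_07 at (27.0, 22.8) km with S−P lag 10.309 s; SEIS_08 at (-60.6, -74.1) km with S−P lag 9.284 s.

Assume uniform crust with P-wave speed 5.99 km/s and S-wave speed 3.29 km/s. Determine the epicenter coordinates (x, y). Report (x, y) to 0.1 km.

Distance from S−P lag: d = Δt · v_P v_S / (v_P − v_S) = Δt · (5.99·3.29)/(5.99−3.29) ≈ 7.2989·Δt.
So d_SEIS_06 = 129.39, d_SEIS_07 = 75.24, d_SEIS_08 = 67.76 km.
Circle about each station: (x − 44.3)² + (y − 88.0)² = 129.39²; (x − 27.0)² + (y − 22.8)² = 75.24²; (x + 60.6)² + (y + 74.1)² = 67.76².
Subtracting the SEIS_06 equation from the SEIS_07 and SEIS_08 equations removes the quadratic terms:
-34.6 x − 130.4 y = 2623.06
-209.8 x − 324.2 y = 11607.03
Solving the 2×2 system: x ≈ -41.1, y ≈ -9.2 km.

(-41.1, -9.2)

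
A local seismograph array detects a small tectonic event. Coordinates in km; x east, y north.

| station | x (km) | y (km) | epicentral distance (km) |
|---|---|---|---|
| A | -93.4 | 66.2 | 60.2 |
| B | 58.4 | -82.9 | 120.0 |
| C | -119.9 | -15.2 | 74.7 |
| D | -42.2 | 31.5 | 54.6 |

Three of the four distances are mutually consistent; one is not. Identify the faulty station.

Solve using three stations at a time. Using B, C, D (subtract circle equations pairwise → linear system) gives (x, y) ≈ (-45.6, -23.0).
Distances from that point to each station vs reported:
  A: calculated 101.2 vs reported 60.2 → residual 41.0 km
  B: calculated 120.0 vs reported 120.0 → residual 0.0 km
  C: calculated 74.7 vs reported 74.7 → residual 0.0 km
  D: calculated 54.6 vs reported 54.6 → residual 0.0 km
B, C, D are mutually consistent (residuals ≈ 0); A is off by 41.0 km.

A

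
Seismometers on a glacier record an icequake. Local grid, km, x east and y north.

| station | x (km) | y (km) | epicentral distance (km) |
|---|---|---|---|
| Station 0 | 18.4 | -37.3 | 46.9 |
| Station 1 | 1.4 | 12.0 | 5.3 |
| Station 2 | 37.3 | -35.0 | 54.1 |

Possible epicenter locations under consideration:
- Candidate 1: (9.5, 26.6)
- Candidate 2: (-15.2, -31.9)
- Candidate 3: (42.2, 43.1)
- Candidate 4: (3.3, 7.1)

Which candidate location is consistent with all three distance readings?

Candidate 4

For each candidate, compare |candidate − station| to the reported distance:
Candidate 1: residuals Station 0 17.6, Station 1 11.4, Station 2 13.5 → max 17.6 km
Candidate 2: residuals Station 0 12.9, Station 1 41.6, Station 2 1.5 → max 41.6 km
Candidate 3: residuals Station 0 36.9, Station 1 46.0, Station 2 24.2 → max 46.0 km
Candidate 4: residuals Station 0 0.0, Station 1 0.0, Station 2 0.0 → max 0.0 km
Only Candidate 4 has all residuals ≈ 0.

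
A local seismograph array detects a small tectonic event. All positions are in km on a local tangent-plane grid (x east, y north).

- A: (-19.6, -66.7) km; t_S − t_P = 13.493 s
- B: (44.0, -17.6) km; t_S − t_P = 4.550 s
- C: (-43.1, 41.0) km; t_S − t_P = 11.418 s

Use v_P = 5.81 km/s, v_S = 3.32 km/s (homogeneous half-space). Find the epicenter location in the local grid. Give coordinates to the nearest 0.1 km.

Distance from S−P lag: d = Δt · v_P v_S / (v_P − v_S) = Δt · (5.81·3.32)/(5.81−3.32) ≈ 7.7467·Δt.
So d_A = 104.53, d_B = 35.25, d_C = 88.45 km.
Circle about each station: (x + 19.6)² + (y + 66.7)² = 104.53²; (x − 44.0)² + (y + 17.6)² = 35.25²; (x + 43.1)² + (y − 41.0)² = 88.45².
Subtracting the A equation from the B and C equations removes the quadratic terms:
127.2 x + 98.2 y = 7096.67
-47.0 x + 215.4 y = 1808.68
Solving the 2×2 system: x ≈ 42.2, y ≈ 17.6 km.

x ≈ 42.2 km, y ≈ 17.6 km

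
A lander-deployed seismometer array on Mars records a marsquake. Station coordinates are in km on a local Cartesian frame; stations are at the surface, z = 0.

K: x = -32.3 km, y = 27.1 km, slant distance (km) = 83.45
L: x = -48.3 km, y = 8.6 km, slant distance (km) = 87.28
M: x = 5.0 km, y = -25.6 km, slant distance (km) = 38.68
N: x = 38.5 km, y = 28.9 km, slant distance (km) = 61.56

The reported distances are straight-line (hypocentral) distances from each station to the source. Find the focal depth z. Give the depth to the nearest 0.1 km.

Each station gives a sphere (x−x_i)² + (y−y_i)² + z² = d_i² (stations at z=0).
Subtracting the K sphere from L and M: z² cancels, leaving linear equations in x and y:
-32.0 x − 37.0 y = -24.75
74.6 x − 105.4 y = 4370.42
Solving: x ≈ 26.792, y ≈ -22.502 km (keep extra digits for the depth step; rounded: 26.8, -22.5).
Then from the K sphere: z² = 83.45² − (x + 32.3)² − (y − 27.1)² with x = 26.792, y = -22.502, so z ≈ 31.807 ≈ 31.8 km.

z ≈ 31.8 km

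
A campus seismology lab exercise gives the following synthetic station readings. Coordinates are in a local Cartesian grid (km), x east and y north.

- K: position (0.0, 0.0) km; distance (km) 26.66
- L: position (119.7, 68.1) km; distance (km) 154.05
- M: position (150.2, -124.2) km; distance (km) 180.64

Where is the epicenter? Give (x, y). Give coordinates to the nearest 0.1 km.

Circle about each station: x² + y² = 26.66²; (x − 119.7)² + (y − 68.1)² = 154.05²; (x − 150.2)² + (y + 124.2)² = 180.64².
Subtracting the K equation from the L and M equations removes the quadratic terms:
239.4 x + 136.2 y = -4054.95
300.4 x − 248.4 y = 6065.63
Solving the 2×2 system: x ≈ -1.8, y ≈ -26.6 km.

x ≈ -1.8 km, y ≈ -26.6 km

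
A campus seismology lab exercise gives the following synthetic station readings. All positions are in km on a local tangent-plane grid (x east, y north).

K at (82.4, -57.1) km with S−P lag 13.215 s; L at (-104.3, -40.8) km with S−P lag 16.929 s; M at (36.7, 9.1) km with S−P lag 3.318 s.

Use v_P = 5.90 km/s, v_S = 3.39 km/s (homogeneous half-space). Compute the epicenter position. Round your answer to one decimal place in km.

Distance from S−P lag: d = Δt · v_P v_S / (v_P − v_S) = Δt · (5.90·3.39)/(5.90−3.39) ≈ 7.9685·Δt.
So d_K = 105.30, d_L = 134.90, d_M = 26.44 km.
Circle about each station: (x − 82.4)² + (y + 57.1)² = 105.30²; (x + 104.3)² + (y + 40.8)² = 134.90²; (x − 36.7)² + (y − 9.1)² = 26.44².
Subtracting pairs of circle equations eliminates x²+y² and gives linear equations (the radical axes):
-373.4 x + 32.6 y = -4616.96
-91.4 x + 132.4 y = 1768.55
Solving the 2×2 system: x ≈ 14.4, y ≈ 23.3 km.

14.4 km east, 23.3 km north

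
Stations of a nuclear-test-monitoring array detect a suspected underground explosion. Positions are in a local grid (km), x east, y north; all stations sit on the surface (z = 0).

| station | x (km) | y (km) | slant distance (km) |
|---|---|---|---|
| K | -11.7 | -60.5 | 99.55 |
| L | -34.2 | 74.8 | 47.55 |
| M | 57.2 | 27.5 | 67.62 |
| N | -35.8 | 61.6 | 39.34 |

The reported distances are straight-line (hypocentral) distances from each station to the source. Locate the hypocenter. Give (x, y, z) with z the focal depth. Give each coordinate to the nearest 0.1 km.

Each station gives a sphere (x−x_i)² + (y−y_i)² + z² = d_i² (stations at z=0).
Subtracting the K sphere from L and M: z² cancels, leaving linear equations in x and y:
-45.0 x + 270.6 y = 10616.74
137.8 x + 176.0 y = 5568.69
Solving: x ≈ -8.000, y ≈ 37.904 km (keep extra digits for the depth step; rounded: -8.0, 37.9).
Then from the K sphere: z² = 99.55² − (x + 11.7)² − (y + 60.5)² with x = -8.000, y = 37.904, so z ≈ 14.600 ≈ 14.6 km.

x ≈ -8.0 km, y ≈ 37.9 km, depth ≈ 14.6 km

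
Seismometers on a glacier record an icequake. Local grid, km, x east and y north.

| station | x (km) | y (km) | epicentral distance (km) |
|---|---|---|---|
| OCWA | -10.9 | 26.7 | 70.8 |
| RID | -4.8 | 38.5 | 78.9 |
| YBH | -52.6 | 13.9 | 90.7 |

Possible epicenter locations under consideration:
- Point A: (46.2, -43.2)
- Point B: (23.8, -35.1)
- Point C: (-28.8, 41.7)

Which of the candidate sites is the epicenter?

Point B

For each candidate, compare |candidate − station| to the reported distance:
Point A: residuals OCWA 19.5, RID 17.4, YBH 23.4 → max 23.4 km
Point B: residuals OCWA 0.1, RID 0.1, YBH 0.1 → max 0.1 km
Point C: residuals OCWA 47.4, RID 54.7, YBH 54.1 → max 54.7 km
Only Point B has all residuals ≈ 0.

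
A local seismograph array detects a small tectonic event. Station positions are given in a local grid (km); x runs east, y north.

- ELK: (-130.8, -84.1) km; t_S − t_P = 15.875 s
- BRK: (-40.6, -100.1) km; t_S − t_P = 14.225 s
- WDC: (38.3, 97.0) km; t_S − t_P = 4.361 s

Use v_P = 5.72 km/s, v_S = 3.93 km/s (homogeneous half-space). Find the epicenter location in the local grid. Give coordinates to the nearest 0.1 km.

(-12.4, 76.3)

Distance from S−P lag: d = Δt · v_P v_S / (v_P − v_S) = Δt · (5.72·3.93)/(5.72−3.93) ≈ 12.5584·Δt.
So d_ELK = 199.37, d_BRK = 178.64, d_WDC = 54.77 km.
Circle about each station: (x + 130.8)² + (y + 84.1)² = 199.37²; (x + 40.6)² + (y + 100.1)² = 178.64²; (x − 38.3)² + (y − 97.0)² = 54.77².
Subtracting the ELK equation from the BRK and WDC equations removes the quadratic terms:
180.4 x − 32.0 y = -4676.93
338.2 x + 362.2 y = 23443.08
Solving the 2×2 system: x ≈ -12.4, y ≈ 76.3 km.
Check against ELK (with the unrounded x, y): √((x + 130.8)²+(y + 84.1)²) = 199.37 ≈ 199.37 km. ✓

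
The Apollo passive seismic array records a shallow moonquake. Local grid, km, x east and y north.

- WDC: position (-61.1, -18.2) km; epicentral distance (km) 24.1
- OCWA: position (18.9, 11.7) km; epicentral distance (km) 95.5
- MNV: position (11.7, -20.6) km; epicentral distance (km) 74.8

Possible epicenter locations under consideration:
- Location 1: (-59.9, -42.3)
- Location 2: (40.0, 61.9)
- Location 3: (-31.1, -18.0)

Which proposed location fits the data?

Location 1

For each candidate, compare |candidate − station| to the reported distance:
Location 1: residuals WDC 0.0, OCWA 0.0, MNV 0.0 → max 0.0 km
Location 2: residuals WDC 104.9, OCWA 41.0, MNV 12.4 → max 104.9 km
Location 3: residuals WDC 5.9, OCWA 37.3, MNV 31.9 → max 37.3 km
Only Location 1 has all residuals ≈ 0.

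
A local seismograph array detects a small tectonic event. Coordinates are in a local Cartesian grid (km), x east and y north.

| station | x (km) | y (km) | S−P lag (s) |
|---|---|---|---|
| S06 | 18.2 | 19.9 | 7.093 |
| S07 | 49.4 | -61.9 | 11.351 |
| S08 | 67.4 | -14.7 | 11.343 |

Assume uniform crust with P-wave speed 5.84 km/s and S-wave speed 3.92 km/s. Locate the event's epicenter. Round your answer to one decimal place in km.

Distance from S−P lag: d = Δt · v_P v_S / (v_P − v_S) = Δt · (5.84·3.92)/(5.84−3.92) ≈ 11.9233·Δt.
So d_S06 = 84.57, d_S07 = 135.34, d_S08 = 135.25 km.
Circle about each station: (x − 18.2)² + (y − 19.9)² = 84.57²; (x − 49.4)² + (y + 61.9)² = 135.34²; (x − 67.4)² + (y + 14.7)² = 135.25².
Subtracting the S06 equation from the S07 and S08 equations removes the quadratic terms:
62.4 x − 163.6 y = -5620.11
98.4 x − 69.2 y = -7108.88
Solving the 2×2 system: x ≈ -65.7, y ≈ 9.3 km.

(-65.7, 9.3)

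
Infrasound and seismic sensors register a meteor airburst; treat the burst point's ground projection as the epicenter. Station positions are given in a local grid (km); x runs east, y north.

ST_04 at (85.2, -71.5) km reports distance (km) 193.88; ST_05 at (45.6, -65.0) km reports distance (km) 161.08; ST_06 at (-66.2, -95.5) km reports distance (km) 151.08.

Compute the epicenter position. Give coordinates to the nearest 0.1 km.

Circle about each station: (x − 85.2)² + (y + 71.5)² = 193.88²; (x − 45.6)² + (y + 65.0)² = 161.08²; (x + 66.2)² + (y + 95.5)² = 151.08².
Subtracting the ST_04 equation from the ST_05 and ST_06 equations removes the quadratic terms:
-79.2 x + 13.0 y = 5575.76
-302.8 x − 48.0 y = 15895.69
Solving the 2×2 system: x ≈ -61.3, y ≈ 55.5 km.

x ≈ -61.3 km, y ≈ 55.5 km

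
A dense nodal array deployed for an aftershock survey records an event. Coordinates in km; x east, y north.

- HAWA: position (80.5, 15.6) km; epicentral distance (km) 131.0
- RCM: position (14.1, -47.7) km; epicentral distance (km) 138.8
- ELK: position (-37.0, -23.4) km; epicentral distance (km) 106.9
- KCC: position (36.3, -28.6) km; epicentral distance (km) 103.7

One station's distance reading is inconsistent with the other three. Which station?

Solve using three stations at a time. Using HAWA, RCM, ELK (subtract circle equations pairwise → linear system) gives (x, y) ≈ (-31.6, 83.3).
Distances from that point to each station vs reported:
  HAWA: calculated 131.0 vs reported 131.0 → residual 0.0 km
  RCM: calculated 138.8 vs reported 138.8 → residual 0.0 km
  ELK: calculated 106.9 vs reported 106.9 → residual 0.0 km
  KCC: calculated 130.9 vs reported 103.7 → residual 27.2 km
HAWA, RCM, ELK are mutually consistent (residuals ≈ 0); KCC is off by 27.2 km.

KCC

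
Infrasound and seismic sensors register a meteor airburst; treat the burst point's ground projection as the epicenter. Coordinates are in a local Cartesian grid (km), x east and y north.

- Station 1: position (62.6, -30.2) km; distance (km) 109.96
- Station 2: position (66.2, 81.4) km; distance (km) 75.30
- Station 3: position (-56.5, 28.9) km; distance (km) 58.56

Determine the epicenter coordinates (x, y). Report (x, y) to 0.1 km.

Circle about each station: (x − 62.6)² + (y + 30.2)² = 109.96²; (x − 66.2)² + (y − 81.4)² = 75.30²; (x + 56.5)² + (y − 28.9)² = 58.56².
Subtracting the Station 1 equation from the Station 2 and Station 3 equations removes the quadratic terms:
7.2 x + 223.2 y = 12598.71
-238.2 x + 118.2 y = 7858.59
Solving the 2×2 system: x ≈ -4.9, y ≈ 56.6 km.
Check against Station 1 (with the unrounded x, y): √((x − 62.6)²+(y + 30.2)²) = 109.96 ≈ 109.96 km. ✓

-4.9 km east, 56.6 km north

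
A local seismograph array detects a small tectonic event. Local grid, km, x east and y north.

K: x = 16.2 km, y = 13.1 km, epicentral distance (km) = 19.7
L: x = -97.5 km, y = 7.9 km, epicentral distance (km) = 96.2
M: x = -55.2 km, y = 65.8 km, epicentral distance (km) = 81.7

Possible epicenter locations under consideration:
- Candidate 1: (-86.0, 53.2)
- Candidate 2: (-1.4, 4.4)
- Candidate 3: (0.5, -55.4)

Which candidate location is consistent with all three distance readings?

Candidate 2

For each candidate, compare |candidate − station| to the reported distance:
Candidate 1: residuals K 90.1, L 49.5, M 48.4 → max 90.1 km
Candidate 2: residuals K 0.1, L 0.0, M 0.1 → max 0.1 km
Candidate 3: residuals K 50.6, L 20.5, M 51.7 → max 51.7 km
Only Candidate 2 has all residuals ≈ 0.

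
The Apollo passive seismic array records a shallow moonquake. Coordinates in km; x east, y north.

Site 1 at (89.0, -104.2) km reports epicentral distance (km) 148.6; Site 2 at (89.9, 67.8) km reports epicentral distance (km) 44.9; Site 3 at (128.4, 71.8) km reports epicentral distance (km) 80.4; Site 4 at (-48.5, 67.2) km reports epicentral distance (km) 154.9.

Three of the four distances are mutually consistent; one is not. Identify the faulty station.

Solve using three stations at a time. Using Site 1, Site 2, Site 3 (subtract circle equations pairwise → linear system) gives (x, y) ≈ (54.4, 40.3).
Distances from that point to each station vs reported:
  Site 1: calculated 148.6 vs reported 148.6 → residual 0.0 km
  Site 2: calculated 44.9 vs reported 44.9 → residual 0.0 km
  Site 3: calculated 80.4 vs reported 80.4 → residual 0.0 km
  Site 4: calculated 106.4 vs reported 154.9 → residual 48.5 km
Site 1, Site 2, Site 3 are mutually consistent (residuals ≈ 0); Site 4 is off by 48.5 km.

Site 4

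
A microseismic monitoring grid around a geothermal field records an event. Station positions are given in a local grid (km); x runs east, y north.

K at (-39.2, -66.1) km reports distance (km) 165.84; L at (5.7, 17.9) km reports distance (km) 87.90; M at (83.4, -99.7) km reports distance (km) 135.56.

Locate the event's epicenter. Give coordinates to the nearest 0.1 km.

91.8 km east, 35.6 km north

Circle about each station: (x + 39.2)² + (y + 66.1)² = 165.84²; (x − 5.7)² + (y − 17.9)² = 87.90²; (x − 83.4)² + (y + 99.7)² = 135.56².
Subtracting pairs of circle equations eliminates x²+y² and gives linear equations (the radical axes):
89.8 x + 168.0 y = 14223.55
245.2 x − 67.2 y = 20116.19
Solving the 2×2 system: x ≈ 91.8, y ≈ 35.6 km.
Check against K (with the unrounded x, y): √((x + 39.2)²+(y + 66.1)²) = 165.84 ≈ 165.84 km. ✓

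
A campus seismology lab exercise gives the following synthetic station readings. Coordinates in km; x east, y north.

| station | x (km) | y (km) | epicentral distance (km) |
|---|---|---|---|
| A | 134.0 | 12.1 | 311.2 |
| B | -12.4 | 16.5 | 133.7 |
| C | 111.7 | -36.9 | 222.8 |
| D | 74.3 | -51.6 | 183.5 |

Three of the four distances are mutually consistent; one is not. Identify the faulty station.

A

Solve using three stations at a time. Using B, C, D (subtract circle equations pairwise → linear system) gives (x, y) ≈ (-107.3, -77.6).
Distances from that point to each station vs reported:
  A: calculated 257.5 vs reported 311.2 → residual 53.7 km
  B: calculated 133.7 vs reported 133.7 → residual 0.0 km
  C: calculated 222.8 vs reported 222.8 → residual 0.0 km
  D: calculated 183.5 vs reported 183.5 → residual 0.0 km
B, C, D are mutually consistent (residuals ≈ 0); A is off by 53.7 km.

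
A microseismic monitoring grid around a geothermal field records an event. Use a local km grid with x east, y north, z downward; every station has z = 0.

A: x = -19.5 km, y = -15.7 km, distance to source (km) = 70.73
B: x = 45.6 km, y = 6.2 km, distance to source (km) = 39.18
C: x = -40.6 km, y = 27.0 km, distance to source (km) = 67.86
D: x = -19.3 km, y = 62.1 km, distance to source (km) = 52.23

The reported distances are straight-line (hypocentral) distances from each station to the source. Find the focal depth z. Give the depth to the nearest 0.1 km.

Each station gives a sphere (x−x_i)² + (y−y_i)² + z² = d_i² (stations at z=0).
Subtracting the A sphere from B and C: z² cancels, leaving linear equations in x and y:
130.2 x + 43.8 y = 4958.72
-42.2 x + 85.4 y = 2148.37
Solving: x ≈ 25.400, y ≈ 37.708 km (keep extra digits for the depth step; rounded: 25.4, 37.7).
Then from the A sphere: z² = 70.73² − (x + 19.5)² − (y + 15.7)² with x = 25.400, y = 37.708, so z ≈ 11.589 ≈ 11.6 km.
Check against D (with the unrounded solution): distance 52.22 ≈ 52.23 km. ✓

depth ≈ 11.6 km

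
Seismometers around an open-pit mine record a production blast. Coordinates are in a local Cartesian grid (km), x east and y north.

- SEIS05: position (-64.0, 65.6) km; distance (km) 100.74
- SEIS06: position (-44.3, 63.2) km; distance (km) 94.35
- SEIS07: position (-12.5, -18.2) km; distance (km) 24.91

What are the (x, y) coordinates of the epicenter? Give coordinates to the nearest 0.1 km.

x ≈ -34.1 km, y ≈ -30.6 km

Circle about each station: (x + 64.0)² + (y − 65.6)² = 100.74²; (x + 44.3)² + (y − 63.2)² = 94.35²; (x + 12.5)² + (y + 18.2)² = 24.91².
Subtracting the SEIS05 equation from the SEIS06 and SEIS07 equations removes the quadratic terms:
39.4 x − 4.8 y = -1196.00
103.0 x − 167.6 y = 1616.17
Solving the 2×2 system: x ≈ -34.1, y ≈ -30.6 km.
Check against SEIS05 (with the unrounded x, y): √((x + 64.0)²+(y − 65.6)²) = 100.73 ≈ 100.74 km. ✓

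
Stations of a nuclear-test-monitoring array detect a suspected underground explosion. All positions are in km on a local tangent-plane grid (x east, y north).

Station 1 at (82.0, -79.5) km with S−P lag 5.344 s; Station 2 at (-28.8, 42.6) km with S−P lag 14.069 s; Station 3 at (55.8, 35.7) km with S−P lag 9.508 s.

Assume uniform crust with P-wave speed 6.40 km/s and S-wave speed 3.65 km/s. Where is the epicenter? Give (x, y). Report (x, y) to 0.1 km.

Distance from S−P lag: d = Δt · v_P v_S / (v_P − v_S) = Δt · (6.40·3.65)/(6.40−3.65) ≈ 8.4945·Δt.
So d_Station 1 = 45.39, d_Station 2 = 119.51, d_Station 3 = 80.77 km.
Circle about each station: (x − 82.0)² + (y + 79.5)² = 45.39²; (x + 28.8)² + (y − 42.6)² = 119.51²; (x − 55.8)² + (y − 35.7)² = 80.77².
Subtracting pairs of circle equations eliminates x²+y² and gives linear equations (the radical axes):
-221.6 x + 244.2 y = -22622.44
-52.4 x + 230.4 y = -13119.66
Solving the 2×2 system: x ≈ 52.5, y ≈ -45.0 km.
Check against Station 1 (with the unrounded x, y): √((x − 82.0)²+(y + 79.5)²) = 45.39 ≈ 45.39 km. ✓

(52.5, -45.0)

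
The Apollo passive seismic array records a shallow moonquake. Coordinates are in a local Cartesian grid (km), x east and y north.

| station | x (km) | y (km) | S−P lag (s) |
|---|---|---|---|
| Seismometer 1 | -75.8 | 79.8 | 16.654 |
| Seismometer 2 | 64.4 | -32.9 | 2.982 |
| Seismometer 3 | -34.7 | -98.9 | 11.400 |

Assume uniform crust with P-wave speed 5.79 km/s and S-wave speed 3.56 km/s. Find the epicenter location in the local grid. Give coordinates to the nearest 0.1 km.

Distance from S−P lag: d = Δt · v_P v_S / (v_P − v_S) = Δt · (5.79·3.56)/(5.79−3.56) ≈ 9.2432·Δt.
So d_Seismometer 1 = 153.94, d_Seismometer 2 = 27.56, d_Seismometer 3 = 105.37 km.
Circle about each station: (x + 75.8)² + (y − 79.8)² = 153.94²; (x − 64.4)² + (y + 32.9)² = 27.56²; (x + 34.7)² + (y + 98.9)² = 105.37².
Subtracting pairs of circle equations eliminates x²+y² and gives linear equations (the radical axes):
280.4 x − 225.4 y = 16054.06
82.2 x − 357.4 y = 11466.31
Solving the 2×2 system: x ≈ 38.6, y ≈ -23.2 km.

x ≈ 38.6 km, y ≈ -23.2 km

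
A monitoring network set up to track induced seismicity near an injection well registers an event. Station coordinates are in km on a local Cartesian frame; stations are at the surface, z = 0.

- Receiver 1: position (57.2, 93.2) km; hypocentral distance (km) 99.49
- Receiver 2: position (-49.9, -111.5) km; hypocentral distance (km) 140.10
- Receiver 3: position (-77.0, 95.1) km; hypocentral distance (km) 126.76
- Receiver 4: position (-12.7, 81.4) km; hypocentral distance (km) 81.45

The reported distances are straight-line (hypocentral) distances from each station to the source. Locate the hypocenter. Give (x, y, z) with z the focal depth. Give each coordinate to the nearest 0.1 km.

Each station gives a sphere (x−x_i)² + (y−y_i)² + z² = d_i² (stations at z=0).
Subtracting the Receiver 1 sphere from Receiver 2 and Receiver 3: z² cancels, leaving linear equations in x and y:
-214.2 x − 409.4 y = -6765.57
-268.4 x + 3.8 y = -3154.91
Solving: x ≈ 11.900, y ≈ 10.299 km (keep extra digits for the depth step; rounded: 11.9, 10.3).
Then from the Receiver 1 sphere: z² = 99.49² − (x − 57.2)² − (y − 93.2)² with x = 11.900, y = 10.299, so z ≈ 31.202 ≈ 31.2 km.

x ≈ 11.9 km, y ≈ 10.3 km, depth ≈ 31.2 km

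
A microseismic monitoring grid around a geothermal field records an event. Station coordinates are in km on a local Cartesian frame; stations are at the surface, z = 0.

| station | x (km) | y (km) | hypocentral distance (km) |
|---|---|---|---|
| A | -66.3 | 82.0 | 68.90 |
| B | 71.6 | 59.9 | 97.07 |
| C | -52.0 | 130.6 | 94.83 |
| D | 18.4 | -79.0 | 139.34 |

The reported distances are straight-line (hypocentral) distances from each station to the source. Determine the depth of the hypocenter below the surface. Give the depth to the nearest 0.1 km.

depth ≈ 37.1 km

Each station gives a sphere (x−x_i)² + (y−y_i)² + z² = d_i² (stations at z=0).
Subtracting the A sphere from B and C: z² cancels, leaving linear equations in x and y:
275.8 x − 44.2 y = -7080.49
28.6 x + 97.2 y = 4395.15
Solving: x ≈ -17.596, y ≈ 50.395 km (keep extra digits for the depth step; rounded: -17.6, 50.4).
Then from the A sphere: z² = 68.90² − (x + 66.3)² − (y − 82.0)² with x = -17.596, y = 50.395, so z ≈ 37.098 ≈ 37.1 km.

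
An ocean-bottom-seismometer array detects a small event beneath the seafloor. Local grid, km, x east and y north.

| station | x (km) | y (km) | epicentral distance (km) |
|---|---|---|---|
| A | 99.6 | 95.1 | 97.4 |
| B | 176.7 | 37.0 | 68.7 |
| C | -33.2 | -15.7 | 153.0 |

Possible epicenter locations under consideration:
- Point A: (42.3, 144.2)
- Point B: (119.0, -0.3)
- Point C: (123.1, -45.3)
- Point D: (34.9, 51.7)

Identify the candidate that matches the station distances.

For each candidate, compare |candidate − station| to the reported distance:
Point A: residuals A 21.9, B 103.2, C 23.8 → max 103.2 km
Point B: residuals A 0.0, B 0.0, C 0.0 → max 0.0 km
Point C: residuals A 45.0, B 29.5, C 6.1 → max 45.0 km
Point D: residuals A 19.5, B 73.9, C 57.2 → max 73.9 km
Only Point B has all residuals ≈ 0.

Point B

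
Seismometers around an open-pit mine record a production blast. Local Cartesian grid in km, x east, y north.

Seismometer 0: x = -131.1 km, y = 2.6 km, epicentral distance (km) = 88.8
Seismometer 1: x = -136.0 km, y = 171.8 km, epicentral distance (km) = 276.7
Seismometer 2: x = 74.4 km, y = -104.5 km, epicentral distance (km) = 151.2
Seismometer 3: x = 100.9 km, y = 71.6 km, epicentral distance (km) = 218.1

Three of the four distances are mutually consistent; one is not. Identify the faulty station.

Seismometer 1

Solve using three stations at a time. Using Seismometer 0, Seismometer 2, Seismometer 3 (subtract circle equations pairwise → linear system) gives (x, y) ≈ (-70.9, -62.7).
Distances from that point to each station vs reported:
  Seismometer 0: calculated 88.8 vs reported 88.8 → residual 0.0 km
  Seismometer 1: calculated 243.4 vs reported 276.7 → residual 33.3 km
  Seismometer 2: calculated 151.2 vs reported 151.2 → residual 0.0 km
  Seismometer 3: calculated 218.1 vs reported 218.1 → residual 0.0 km
Seismometer 0, Seismometer 2, Seismometer 3 are mutually consistent (residuals ≈ 0); Seismometer 1 is off by 33.3 km.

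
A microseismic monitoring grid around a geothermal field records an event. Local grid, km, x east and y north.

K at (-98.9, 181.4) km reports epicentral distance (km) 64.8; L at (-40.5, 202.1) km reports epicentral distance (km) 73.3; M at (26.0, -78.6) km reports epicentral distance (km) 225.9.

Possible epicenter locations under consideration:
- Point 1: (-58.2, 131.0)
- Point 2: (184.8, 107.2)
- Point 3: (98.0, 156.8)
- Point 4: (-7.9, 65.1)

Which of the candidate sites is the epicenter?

Point 1

For each candidate, compare |candidate − station| to the reported distance:
Point 1: residuals K 0.0, L 0.0, M 0.0 → max 0.0 km
Point 2: residuals K 228.4, L 171.2, M 18.5 → max 228.4 km
Point 3: residuals K 133.6, L 72.4, M 20.3 → max 133.6 km
Point 4: residuals K 82.9, L 67.5, M 78.3 → max 82.9 km
Only Point 1 has all residuals ≈ 0.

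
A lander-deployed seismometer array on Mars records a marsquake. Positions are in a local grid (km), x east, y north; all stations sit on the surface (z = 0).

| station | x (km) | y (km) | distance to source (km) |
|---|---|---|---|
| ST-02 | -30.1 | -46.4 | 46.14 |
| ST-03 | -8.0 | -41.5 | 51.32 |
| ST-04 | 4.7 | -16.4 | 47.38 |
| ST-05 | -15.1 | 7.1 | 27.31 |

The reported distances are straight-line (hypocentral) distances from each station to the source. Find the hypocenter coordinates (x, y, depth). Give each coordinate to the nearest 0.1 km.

(-39.8, -1.9, 7.4)

Each station gives a sphere (x−x_i)² + (y−y_i)² + z² = d_i² (stations at z=0).
Subtracting the ST-02 sphere from ST-03 and ST-04: z² cancels, leaving linear equations in x and y:
44.2 x + 9.8 y = -1777.56
69.6 x + 60.0 y = -2883.88
Solving: x ≈ -39.794, y ≈ -1.903 km (keep extra digits for the depth step; rounded: -39.8, -1.9).
Then from the ST-02 sphere: z² = 46.14² − (x + 30.1)² − (y + 46.4)² with x = -39.794, y = -1.903, so z ≈ 7.412 ≈ 7.4 km.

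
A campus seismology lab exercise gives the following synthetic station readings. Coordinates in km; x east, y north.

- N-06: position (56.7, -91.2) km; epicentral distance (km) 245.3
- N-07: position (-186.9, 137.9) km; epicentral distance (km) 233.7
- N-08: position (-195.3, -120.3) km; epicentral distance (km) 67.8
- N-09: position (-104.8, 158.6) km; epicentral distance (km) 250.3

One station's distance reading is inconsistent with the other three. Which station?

Solve using three stations at a time. Using N-07, N-08, N-09 (subtract circle equations pairwise → linear system) gives (x, y) ≈ (-134.7, -89.9).
Distances from that point to each station vs reported:
  N-06: calculated 191.4 vs reported 245.3 → residual 53.9 km
  N-07: calculated 233.7 vs reported 233.7 → residual 0.0 km
  N-08: calculated 67.8 vs reported 67.8 → residual 0.0 km
  N-09: calculated 250.3 vs reported 250.3 → residual 0.0 km
N-07, N-08, N-09 are mutually consistent (residuals ≈ 0); N-06 is off by 53.9 km.

N-06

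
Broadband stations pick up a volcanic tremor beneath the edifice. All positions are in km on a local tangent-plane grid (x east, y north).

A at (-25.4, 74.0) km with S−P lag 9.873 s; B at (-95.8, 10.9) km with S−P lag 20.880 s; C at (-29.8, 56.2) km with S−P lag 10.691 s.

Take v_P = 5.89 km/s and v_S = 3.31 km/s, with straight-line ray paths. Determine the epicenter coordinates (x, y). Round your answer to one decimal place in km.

Distance from S−P lag: d = Δt · v_P v_S / (v_P − v_S) = Δt · (5.89·3.31)/(5.89−3.31) ≈ 7.5566·Δt.
So d_A = 74.61, d_B = 157.78, d_C = 80.79 km.
Circle about each station: (x + 25.4)² + (y − 74.0)² = 74.61²; (x + 95.8)² + (y − 10.9)² = 157.78²; (x + 29.8)² + (y − 56.2)² = 80.79².
Subtracting pairs of circle equations eliminates x²+y² and gives linear equations (the radical axes):
-140.8 x − 126.2 y = -16152.59
-8.8 x − 35.6 y = -3035.05
Solving the 2×2 system: x ≈ 49.2, y ≈ 73.1 km.
Check against A (with the unrounded x, y): √((x + 25.4)²+(y − 74.0)²) = 74.61 ≈ 74.61 km. ✓

49.2 km east, 73.1 km north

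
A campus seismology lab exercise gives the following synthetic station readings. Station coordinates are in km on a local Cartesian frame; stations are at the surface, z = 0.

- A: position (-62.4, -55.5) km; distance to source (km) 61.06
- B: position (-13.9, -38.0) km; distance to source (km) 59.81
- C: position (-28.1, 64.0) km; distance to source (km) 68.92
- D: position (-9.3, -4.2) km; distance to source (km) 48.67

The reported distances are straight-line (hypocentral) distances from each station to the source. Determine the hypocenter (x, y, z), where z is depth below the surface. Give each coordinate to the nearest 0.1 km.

Each station gives a sphere (x−x_i)² + (y−y_i)² + z² = d_i² (stations at z=0).
Subtracting the A sphere from B and C: z² cancels, leaving linear equations in x and y:
97.0 x + 35.0 y = -5185.71
68.6 x + 239.0 y = -3110.04
Solving: x ≈ -54.400, y ≈ 2.602 km (keep extra digits for the depth step; rounded: -54.4, 2.6).
Then from the A sphere: z² = 61.06² − (x + 62.4)² − (y + 55.5)² with x = -54.400, y = 2.602, so z ≈ 16.985 ≈ 17.0 km.
Check against D (with the unrounded solution): distance 48.67 ≈ 48.67 km. ✓

x ≈ -54.4 km, y ≈ 2.6 km, depth ≈ 17.0 km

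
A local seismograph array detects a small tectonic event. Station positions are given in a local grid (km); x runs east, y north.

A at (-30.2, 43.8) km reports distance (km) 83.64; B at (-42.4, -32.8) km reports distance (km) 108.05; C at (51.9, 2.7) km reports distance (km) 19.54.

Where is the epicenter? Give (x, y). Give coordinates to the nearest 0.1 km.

x ≈ 50.6 km, y ≈ 22.2 km

Circle about each station: (x + 30.2)² + (y − 43.8)² = 83.64²; (x + 42.4)² + (y + 32.8)² = 108.05²; (x − 51.9)² + (y − 2.7)² = 19.54².
Subtracting the A equation from the B and C equations removes the quadratic terms:
-24.4 x − 153.2 y = -4636.03
164.2 x − 82.2 y = 6484.26
Solving the 2×2 system: x ≈ 50.6, y ≈ 22.2 km.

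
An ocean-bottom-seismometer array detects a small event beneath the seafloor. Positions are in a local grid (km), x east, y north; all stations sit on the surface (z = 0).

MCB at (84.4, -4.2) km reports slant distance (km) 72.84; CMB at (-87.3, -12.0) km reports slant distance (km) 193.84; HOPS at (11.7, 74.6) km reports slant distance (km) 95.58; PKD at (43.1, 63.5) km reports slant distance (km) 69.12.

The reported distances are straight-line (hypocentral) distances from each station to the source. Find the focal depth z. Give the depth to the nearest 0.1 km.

48.9 km

Each station gives a sphere (x−x_i)² + (y−y_i)² + z² = d_i² (stations at z=0).
Subtracting the MCB sphere from CMB and HOPS: z² cancels, leaving linear equations in x and y:
-343.4 x − 15.6 y = -31643.99
-145.4 x + 157.6 y = -5268.82
Solving: x ≈ 89.900, y ≈ 49.509 km (keep extra digits for the depth step; rounded: 89.9, 49.5).
Then from the MCB sphere: z² = 72.84² − (x − 84.4)² − (y + 4.2)² with x = 89.900, y = 49.509, so z ≈ 48.895 ≈ 48.9 km.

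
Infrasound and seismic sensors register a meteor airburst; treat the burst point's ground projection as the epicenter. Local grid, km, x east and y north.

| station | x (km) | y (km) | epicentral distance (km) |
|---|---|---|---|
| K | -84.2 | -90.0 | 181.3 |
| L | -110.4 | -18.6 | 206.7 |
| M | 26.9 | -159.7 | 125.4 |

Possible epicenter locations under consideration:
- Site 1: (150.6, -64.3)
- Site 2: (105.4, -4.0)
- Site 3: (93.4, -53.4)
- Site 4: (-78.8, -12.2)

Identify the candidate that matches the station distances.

Site 3

For each candidate, compare |candidate − station| to the reported distance:
Site 1: residuals K 54.9, L 58.3, M 30.8 → max 58.3 km
Site 2: residuals K 26.9, L 9.6, M 49.0 → max 49.0 km
Site 3: residuals K 0.0, L 0.0, M 0.0 → max 0.0 km
Site 4: residuals K 103.3, L 174.5, M 56.1 → max 174.5 km
Only Site 3 has all residuals ≈ 0.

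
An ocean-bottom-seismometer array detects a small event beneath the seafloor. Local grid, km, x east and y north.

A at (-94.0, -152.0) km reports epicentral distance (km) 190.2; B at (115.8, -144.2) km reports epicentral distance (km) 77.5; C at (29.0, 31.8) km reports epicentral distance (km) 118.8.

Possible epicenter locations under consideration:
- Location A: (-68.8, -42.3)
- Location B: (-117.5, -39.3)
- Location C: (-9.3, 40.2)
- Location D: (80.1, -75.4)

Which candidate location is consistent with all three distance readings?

For each candidate, compare |candidate − station| to the reported distance:
Location A: residuals A 77.6, B 133.4, C 3.9 → max 133.4 km
Location B: residuals A 75.1, B 178.3, C 44.0 → max 178.3 km
Location C: residuals A 19.8, B 145.3, C 79.6 → max 145.3 km
Location D: residuals A 0.0, B 0.0, C 0.0 → max 0.0 km
Only Location D has all residuals ≈ 0.

Location D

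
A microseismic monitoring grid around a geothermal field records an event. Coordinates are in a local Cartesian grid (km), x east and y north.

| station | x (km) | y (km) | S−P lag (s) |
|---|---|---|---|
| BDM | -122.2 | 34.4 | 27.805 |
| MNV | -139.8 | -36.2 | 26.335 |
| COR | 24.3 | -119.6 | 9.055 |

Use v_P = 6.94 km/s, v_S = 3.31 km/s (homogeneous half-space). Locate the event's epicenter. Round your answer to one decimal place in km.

Distance from S−P lag: d = Δt · v_P v_S / (v_P − v_S) = Δt · (6.94·3.31)/(6.94−3.31) ≈ 6.3282·Δt.
So d_BDM = 175.96, d_MNV = 166.65, d_COR = 57.30 km.
Circle about each station: (x + 122.2)² + (y − 34.4)² = 175.96²; (x + 139.8)² + (y + 36.2)² = 166.65²; (x − 24.3)² + (y + 119.6)² = 57.30².
Subtracting the BDM equation from the MNV and COR equations removes the quadratic terms:
-35.2 x − 141.2 y = 7927.98
293.0 x − 308.0 y = 26457.08
Solving the 2×2 system: x ≈ 24.8, y ≈ -62.3 km.

x ≈ 24.8 km, y ≈ -62.3 km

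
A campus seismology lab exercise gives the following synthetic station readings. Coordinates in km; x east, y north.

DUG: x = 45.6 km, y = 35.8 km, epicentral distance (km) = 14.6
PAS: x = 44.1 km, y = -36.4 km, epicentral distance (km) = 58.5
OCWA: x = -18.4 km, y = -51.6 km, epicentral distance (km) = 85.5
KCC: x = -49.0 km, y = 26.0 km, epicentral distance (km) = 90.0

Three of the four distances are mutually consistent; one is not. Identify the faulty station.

Solve using three stations at a time. Using DUG, PAS, KCC (subtract circle equations pairwise → linear system) gives (x, y) ≈ (40.9, 22.0).
Distances from that point to each station vs reported:
  DUG: calculated 14.6 vs reported 14.6 → residual 0.0 km
  PAS: calculated 58.5 vs reported 58.5 → residual 0.0 km
  OCWA: calculated 94.5 vs reported 85.5 → residual 9.0 km
  KCC: calculated 90.0 vs reported 90.0 → residual 0.0 km
DUG, PAS, KCC are mutually consistent (residuals ≈ 0); OCWA is off by 9.0 km.

OCWA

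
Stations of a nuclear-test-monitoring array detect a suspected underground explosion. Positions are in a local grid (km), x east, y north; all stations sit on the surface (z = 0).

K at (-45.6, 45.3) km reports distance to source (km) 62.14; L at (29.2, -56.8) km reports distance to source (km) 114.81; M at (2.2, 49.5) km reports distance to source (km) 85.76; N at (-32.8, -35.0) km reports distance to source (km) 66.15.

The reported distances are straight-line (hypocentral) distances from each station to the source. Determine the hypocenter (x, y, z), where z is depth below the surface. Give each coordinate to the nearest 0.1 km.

(-54.6, 5.9, 47.2)

Each station gives a sphere (x−x_i)² + (y−y_i)² + z² = d_i² (stations at z=0).
Subtracting the K sphere from L and M: z² cancels, leaving linear equations in x and y:
149.6 x − 204.2 y = -9372.53
95.6 x + 8.4 y = -5169.76
Solving: x ≈ -54.595, y ≈ 5.901 km (keep extra digits for the depth step; rounded: -54.6, 5.9).
Then from the K sphere: z² = 62.14² − (x + 45.6)² − (y − 45.3)² with x = -54.595, y = 5.901, so z ≈ 47.204 ≈ 47.2 km.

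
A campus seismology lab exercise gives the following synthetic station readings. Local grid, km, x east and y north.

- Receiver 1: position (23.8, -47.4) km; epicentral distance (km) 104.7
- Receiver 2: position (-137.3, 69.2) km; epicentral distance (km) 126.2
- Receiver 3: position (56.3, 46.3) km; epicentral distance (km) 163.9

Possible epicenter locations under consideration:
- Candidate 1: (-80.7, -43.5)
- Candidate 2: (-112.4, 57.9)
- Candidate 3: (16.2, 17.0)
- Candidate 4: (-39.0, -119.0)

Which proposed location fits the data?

For each candidate, compare |candidate − station| to the reported distance:
Candidate 1: residuals Receiver 1 0.1, Receiver 2 0.1, Receiver 3 0.1 → max 0.1 km
Candidate 2: residuals Receiver 1 67.5, Receiver 2 98.9, Receiver 3 5.2 → max 98.9 km
Candidate 3: residuals Receiver 1 39.9, Receiver 2 35.9, Receiver 3 114.2 → max 114.2 km
Candidate 4: residuals Receiver 1 9.5, Receiver 2 86.1, Receiver 3 26.9 → max 86.1 km
Only Candidate 1 has all residuals ≈ 0.

Candidate 1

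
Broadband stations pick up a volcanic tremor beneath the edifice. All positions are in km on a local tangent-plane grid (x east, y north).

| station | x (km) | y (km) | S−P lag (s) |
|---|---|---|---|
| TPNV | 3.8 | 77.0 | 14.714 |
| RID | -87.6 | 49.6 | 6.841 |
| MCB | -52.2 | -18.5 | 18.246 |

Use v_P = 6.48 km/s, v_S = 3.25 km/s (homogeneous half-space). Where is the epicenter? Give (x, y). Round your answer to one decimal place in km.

(-90.6, 94.1)

Distance from S−P lag: d = Δt · v_P v_S / (v_P − v_S) = Δt · (6.48·3.25)/(6.48−3.25) ≈ 6.5201·Δt.
So d_TPNV = 95.94, d_RID = 44.60, d_MCB = 118.97 km.
Circle about each station: (x − 3.8)² + (y − 77.0)² = 95.94²; (x + 87.6)² + (y − 49.6)² = 44.60²; (x + 52.2)² + (y + 18.5)² = 118.97².
Subtracting pairs of circle equations eliminates x²+y² and gives linear equations (the radical axes):
-182.8 x − 54.8 y = 11405.80
-112.0 x − 191.0 y = -7825.73
Solving the 2×2 system: x ≈ -90.6, y ≈ 94.1 km.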